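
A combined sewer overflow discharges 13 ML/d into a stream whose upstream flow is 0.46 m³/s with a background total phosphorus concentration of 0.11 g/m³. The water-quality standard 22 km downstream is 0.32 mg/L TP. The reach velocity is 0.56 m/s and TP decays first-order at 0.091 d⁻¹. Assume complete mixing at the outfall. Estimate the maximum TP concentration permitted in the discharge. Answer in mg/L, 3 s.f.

1.02 mg/L

13 ML/d = 0.1505 m³/s.
Travel time to the compliance point: t = 2.2e+04/0.56 = 3.929e+04 s = 0.4547 d; decay factor exp(−0.091·0.4547) = 0.9595.
So the concentration just after mixing may be at most 0.32/0.9595 = 0.3335 mg/L.
Mass balance: 0.3335·0.6105 = 0.1505·Cₑ + 0.46·0.11.
Cₑ = (0.2036 − 0.0506) / 0.1505 = 1.017 mg/L.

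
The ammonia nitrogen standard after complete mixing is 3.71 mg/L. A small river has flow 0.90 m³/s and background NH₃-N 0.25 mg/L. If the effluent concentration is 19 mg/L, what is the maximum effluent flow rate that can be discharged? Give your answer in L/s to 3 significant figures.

204 L/s

Mass balance at complete mixing: C_std·(Q_w + Q_r) = Q_w·C_e + Q_r·C_b.
Rearranging, Q_w = Q_r·(C_std − C_b)/(C_e − C_std) = 0.90·(3.71 − 0.25) / (19 − 3.71) = 0.2037 m³/s.
= 203.7 L/s.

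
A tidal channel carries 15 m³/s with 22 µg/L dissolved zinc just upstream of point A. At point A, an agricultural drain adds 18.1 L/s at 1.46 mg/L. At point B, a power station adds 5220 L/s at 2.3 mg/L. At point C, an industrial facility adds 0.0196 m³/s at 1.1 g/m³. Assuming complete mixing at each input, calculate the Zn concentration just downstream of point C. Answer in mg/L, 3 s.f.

0.611 mg/L

22 µg/L = 0.022 mg/L.
18.1 L/s = 0.0181 m³/s.
After input A: C = (15·0.022 + 0.0181·1.46) / 15.02 = 0.02373 mg/L.
5220 L/s = 5.22 m³/s.
After input B: C = (15.02·0.02373 + 5.22·2.3) / 20.24 = 0.6108 mg/L.
After input C: C = (20.24·0.6108 + 0.0196·1.1) / 20.26 = 0.6113 mg/L.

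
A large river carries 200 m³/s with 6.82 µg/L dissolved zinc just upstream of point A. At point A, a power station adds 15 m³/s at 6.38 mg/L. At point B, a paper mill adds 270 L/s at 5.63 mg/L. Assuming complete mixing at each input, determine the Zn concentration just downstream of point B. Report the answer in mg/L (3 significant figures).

6.82 µg/L = 0.00682 mg/L.
After input A: C = (200·0.00682 + 15·6.38) / 215 = 0.4515 mg/L.
270 L/s = 0.27 m³/s.
After input B: C = (215·0.4515 + 0.27·5.63) / 215.3 = 0.458 mg/L.

0.458 mg/L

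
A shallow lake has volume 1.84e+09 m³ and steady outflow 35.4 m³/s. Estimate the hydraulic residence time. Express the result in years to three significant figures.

1.65 yr

Q = 35.4 m³/s × 3.156e+07 s/yr = 1.117e+09 m³/yr.
Hydraulic residence time τ = V/Q = 1.84e+09/1.117e+09 = 1.647 yr.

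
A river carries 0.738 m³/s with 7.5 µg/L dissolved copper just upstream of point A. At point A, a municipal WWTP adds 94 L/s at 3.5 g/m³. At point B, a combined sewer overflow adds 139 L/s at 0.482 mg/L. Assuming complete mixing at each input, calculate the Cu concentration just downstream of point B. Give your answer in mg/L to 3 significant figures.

0.414 mg/L

7.5 µg/L = 0.0075 mg/L.
94 L/s = 0.094 m³/s.
After input A: C = (0.738·0.0075 + 0.094·3.5) / 0.832 = 0.4021 mg/L.
139 L/s = 0.139 m³/s.
After input B: C = (0.832·0.4021 + 0.139·0.482) / 0.971 = 0.4135 mg/L.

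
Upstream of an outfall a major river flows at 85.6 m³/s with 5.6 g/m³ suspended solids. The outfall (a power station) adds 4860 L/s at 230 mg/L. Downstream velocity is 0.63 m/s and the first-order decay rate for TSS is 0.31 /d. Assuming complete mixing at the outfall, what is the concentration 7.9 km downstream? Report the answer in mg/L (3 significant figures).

16.9 mg/L

4860 L/s = 4.86 m³/s.
After complete mixing, C₀ = (4.86·230 + 85.6·5.6) / 90.46 = 17.66 mg/L.
Travel time t = 7900 m / 0.63 m/s = 1.254e+04 s = 0.1451 d.
C = 17.66·exp(−0.31·0.1451) = 17.66·0.956 = 16.88 mg/L.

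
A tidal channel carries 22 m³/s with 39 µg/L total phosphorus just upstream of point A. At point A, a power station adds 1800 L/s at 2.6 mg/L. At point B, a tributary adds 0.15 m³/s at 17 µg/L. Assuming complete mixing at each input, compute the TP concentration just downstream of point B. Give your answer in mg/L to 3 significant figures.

39 µg/L = 0.039 mg/L.
1800 L/s = 1.8 m³/s.
After input A: C = (22·0.039 + 1.8·2.6) / 23.8 = 0.2327 mg/L.
17 µg/L = 0.017 mg/L.
After input B: C = (23.8·0.2327 + 0.15·0.017) / 23.95 = 0.2313 mg/L.

0.231 mg/L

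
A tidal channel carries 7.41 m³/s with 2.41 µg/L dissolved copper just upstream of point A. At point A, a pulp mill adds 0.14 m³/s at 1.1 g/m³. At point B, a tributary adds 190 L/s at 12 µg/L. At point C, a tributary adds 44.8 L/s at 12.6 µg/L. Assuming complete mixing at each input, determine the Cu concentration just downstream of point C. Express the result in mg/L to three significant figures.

0.0224 mg/L

2.41 µg/L = 0.00241 mg/L.
After input A: C = (7.41·0.00241 + 0.14·1.1) / 7.55 = 0.02276 mg/L.
190 L/s = 0.19 m³/s.
12 µg/L = 0.012 mg/L.
After input B: C = (7.55·0.02276 + 0.19·0.012) / 7.74 = 0.0225 mg/L.
44.8 L/s = 0.0448 m³/s.
12.6 µg/L = 0.0126 mg/L.
After input C: C = (7.74·0.0225 + 0.0448·0.0126) / 7.785 = 0.02244 mg/L.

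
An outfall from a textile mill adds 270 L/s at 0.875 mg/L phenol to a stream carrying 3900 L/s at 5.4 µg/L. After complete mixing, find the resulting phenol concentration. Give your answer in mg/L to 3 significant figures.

270 L/s = 0.27 m³/s.
3900 L/s = 3.9 m³/s.
5.4 µg/L = 0.0054 mg/L.
Flow-weighted mixing gives C = (0.27·0.875 + 3.9·0.0054) / (0.27 + 3.9) = 0.2573/4.17 = 0.06171 mg/L.

0.0617 mg/L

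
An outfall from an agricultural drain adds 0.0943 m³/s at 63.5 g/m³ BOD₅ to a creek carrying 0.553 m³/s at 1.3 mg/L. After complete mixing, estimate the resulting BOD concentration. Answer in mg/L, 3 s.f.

By mass balance at complete mixing, C = (0.0943·63.5 + 0.553·1.3) / (0.0943 + 0.553) = 6.707/0.6473 = 10.36 mg/L.

10.4 mg/L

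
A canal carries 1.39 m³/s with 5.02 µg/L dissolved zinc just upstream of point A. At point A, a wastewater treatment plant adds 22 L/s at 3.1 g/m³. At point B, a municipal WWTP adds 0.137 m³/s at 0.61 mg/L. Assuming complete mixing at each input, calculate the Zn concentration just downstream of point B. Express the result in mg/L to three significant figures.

5.02 µg/L = 0.00502 mg/L.
22 L/s = 0.022 m³/s.
After input A: C = (1.39·0.00502 + 0.022·3.1) / 1.412 = 0.05324 mg/L.
After input B: C = (1.412·0.05324 + 0.137·0.61) / 1.549 = 0.1025 mg/L.

0.102 mg/L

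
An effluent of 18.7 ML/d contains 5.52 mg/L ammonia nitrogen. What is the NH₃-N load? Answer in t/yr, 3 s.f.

18.7 ML/d = 0.2164 m³/s.
Mass flux = Q·C = 0.2164 m³/s × 5.52 g/m³ = 1.195 g/s.
= 1.195 g/s × 31.56 = 37.7 t/yr.

37.7 t/yr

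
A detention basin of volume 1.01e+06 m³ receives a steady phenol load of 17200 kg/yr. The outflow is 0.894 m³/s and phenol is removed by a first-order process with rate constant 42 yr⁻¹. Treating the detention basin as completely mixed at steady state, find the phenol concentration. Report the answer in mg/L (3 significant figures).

Outflow Q = 0.894 m³/s × 3.156e+07 s/yr = 2.821e+07 m³/yr.
Steady-state CSTR mass balance: W = Q·C + k·V·C, so C = W/(Q + kV).
Q + kV = 2.821e+07 + 42·1.01e+06 = 7.063e+07 m³/yr.
C = 17200/7.063e+07 = 0.0002435 kg/m³ = 0.2435 mg/L.

0.244 mg/L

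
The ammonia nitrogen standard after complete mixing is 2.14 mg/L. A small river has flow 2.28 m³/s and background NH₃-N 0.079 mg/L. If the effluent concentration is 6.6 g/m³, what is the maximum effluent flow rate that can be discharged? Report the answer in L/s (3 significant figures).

Mass balance at complete mixing: C_std·(Q_w + Q_r) = Q_w·C_e + Q_r·C_b.
Rearranging, Q_w = Q_r·(C_std − C_b)/(C_e − C_std) = 2.28·(2.14 − 0.079) / (6.6 − 2.14) = 1.054 m³/s.
= 1054 L/s.

1050 L/s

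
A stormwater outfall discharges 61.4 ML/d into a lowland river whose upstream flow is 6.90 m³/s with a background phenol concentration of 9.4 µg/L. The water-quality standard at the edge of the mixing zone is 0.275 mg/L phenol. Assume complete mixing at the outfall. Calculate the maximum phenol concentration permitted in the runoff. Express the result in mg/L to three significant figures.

61.4 ML/d = 0.7106 m³/s.
9.4 µg/L = 0.0094 mg/L.
Mass balance: 0.275·7.611 = 0.7106·Cₑ + 6.9·0.0094.
Cₑ = (2.093 − 0.06486) / 0.7106 = 2.854 mg/L.

2.85 mg/L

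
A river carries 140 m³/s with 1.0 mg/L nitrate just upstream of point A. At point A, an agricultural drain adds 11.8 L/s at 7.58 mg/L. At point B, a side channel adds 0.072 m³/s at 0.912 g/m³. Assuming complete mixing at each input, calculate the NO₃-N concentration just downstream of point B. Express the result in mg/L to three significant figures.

1.00 mg/L

11.8 L/s = 0.0118 m³/s.
After input A: C = (140·1 + 0.0118·7.58) / 140 = 1.001 mg/L.
After input B: C = (140·1.001 + 0.072·0.912) / 140.1 = 1.001 mg/L.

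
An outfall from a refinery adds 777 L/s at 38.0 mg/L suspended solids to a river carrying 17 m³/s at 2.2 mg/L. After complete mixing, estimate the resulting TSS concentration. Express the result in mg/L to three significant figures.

777 L/s = 0.777 m³/s.
By mass balance at complete mixing, C = (0.777·38 + 17·2.2) / (0.777 + 17) = 66.93/17.78 = 3.765 mg/L.

3.76 mg/L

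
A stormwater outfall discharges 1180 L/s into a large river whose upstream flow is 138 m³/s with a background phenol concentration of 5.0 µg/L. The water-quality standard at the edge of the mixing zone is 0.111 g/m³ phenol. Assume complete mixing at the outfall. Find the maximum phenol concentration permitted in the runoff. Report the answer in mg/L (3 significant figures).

12.5 mg/L

1180 L/s = 1.18 m³/s.
5.0 µg/L = 0.005 mg/L.
Mass balance: 0.111·139.2 = 1.18·Cₑ + 138·0.005.
Cₑ = (15.45 − 0.69) / 1.18 = 12.51 mg/L.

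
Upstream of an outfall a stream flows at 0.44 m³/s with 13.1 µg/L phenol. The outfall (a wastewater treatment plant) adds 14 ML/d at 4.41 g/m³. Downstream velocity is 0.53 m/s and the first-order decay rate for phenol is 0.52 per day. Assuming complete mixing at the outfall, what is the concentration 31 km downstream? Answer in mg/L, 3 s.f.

14 ML/d = 0.162 m³/s.
13.1 µg/L = 0.0131 mg/L.
After complete mixing, C₀ = (0.162·4.41 + 0.44·0.0131) / 0.602 = 1.197 mg/L.
Travel time t = 3.1e+04 m / 0.53 m/s = 5.849e+04 s = 0.677 d.
C = 1.197·exp(−0.52·0.677) = 1.197·0.7033 = 0.8415 mg/L.

0.841 mg/L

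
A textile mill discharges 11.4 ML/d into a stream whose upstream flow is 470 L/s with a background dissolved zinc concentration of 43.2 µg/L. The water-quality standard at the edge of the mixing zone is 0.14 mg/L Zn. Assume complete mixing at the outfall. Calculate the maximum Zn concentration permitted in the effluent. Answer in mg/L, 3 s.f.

11.4 ML/d = 0.1319 m³/s.
470 L/s = 0.47 m³/s.
43.2 µg/L = 0.0432 mg/L.
Mass balance: 0.14·0.6019 = 0.1319·Cₑ + 0.47·0.0432.
Cₑ = (0.08427 − 0.0203) / 0.1319 = 0.4848 mg/L.

0.485 mg/L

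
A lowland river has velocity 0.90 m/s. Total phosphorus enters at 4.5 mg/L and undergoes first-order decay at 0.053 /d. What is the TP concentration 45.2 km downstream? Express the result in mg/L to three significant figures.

4.36 mg/L

Travel time t = 45.2 km / 0.90 m/s = 4.52e+04/0.90 = 5.022e+04 s = 0.5813 d.
First-order decay: C = 4.5·exp(−0.053·0.5813) = 4.5·0.9697 = 4.363 mg/L.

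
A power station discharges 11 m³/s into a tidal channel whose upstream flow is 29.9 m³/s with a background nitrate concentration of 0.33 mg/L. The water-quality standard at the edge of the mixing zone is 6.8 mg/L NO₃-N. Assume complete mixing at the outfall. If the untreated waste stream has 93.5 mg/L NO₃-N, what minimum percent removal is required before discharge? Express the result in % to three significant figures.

Mass balance: 6.8·40.9 = 11·Cₑ + 29.9·0.33.
Cₑ = (278.1 − 9.867) / 11 = 24.39 mg/L.
Required removal = 1 − 24.39/93.5 = 73.92 %.

73.9 %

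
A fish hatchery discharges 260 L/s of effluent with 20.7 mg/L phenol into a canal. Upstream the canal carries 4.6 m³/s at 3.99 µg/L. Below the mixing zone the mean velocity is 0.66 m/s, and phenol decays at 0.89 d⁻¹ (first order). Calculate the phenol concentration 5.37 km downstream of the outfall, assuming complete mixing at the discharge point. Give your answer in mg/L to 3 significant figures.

1.02 mg/L

260 L/s = 0.26 m³/s.
3.99 µg/L = 0.00399 mg/L.
After complete mixing, C₀ = (0.26·20.7 + 4.6·0.00399) / 4.86 = 1.111 mg/L.
Travel time t = 5370 m / 0.66 m/s = 8136 s = 0.09417 d.
C = 1.111·exp(−0.89·0.09417) = 1.111·0.9196 = 1.022 mg/L.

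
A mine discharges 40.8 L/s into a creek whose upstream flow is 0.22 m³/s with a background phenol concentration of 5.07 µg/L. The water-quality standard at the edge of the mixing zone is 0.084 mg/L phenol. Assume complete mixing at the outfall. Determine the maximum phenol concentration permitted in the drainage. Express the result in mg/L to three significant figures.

0.510 mg/L

40.8 L/s = 0.0408 m³/s.
5.07 µg/L = 0.00507 mg/L.
Mass balance: 0.084·0.2608 = 0.0408·Cₑ + 0.22·0.00507.
Cₑ = (0.02191 − 0.001115) / 0.0408 = 0.5096 mg/L.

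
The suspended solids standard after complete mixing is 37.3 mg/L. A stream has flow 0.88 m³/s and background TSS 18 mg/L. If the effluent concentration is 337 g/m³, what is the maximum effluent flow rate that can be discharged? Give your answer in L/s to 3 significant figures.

56.7 L/s

Mass balance at complete mixing: C_std·(Q_w + Q_r) = Q_w·C_e + Q_r·C_b.
Rearranging, Q_w = Q_r·(C_std − C_b)/(C_e − C_std) = 0.88·(37.3 − 18) / (337 − 37.3) = 0.05667 m³/s.
= 56.67 L/s.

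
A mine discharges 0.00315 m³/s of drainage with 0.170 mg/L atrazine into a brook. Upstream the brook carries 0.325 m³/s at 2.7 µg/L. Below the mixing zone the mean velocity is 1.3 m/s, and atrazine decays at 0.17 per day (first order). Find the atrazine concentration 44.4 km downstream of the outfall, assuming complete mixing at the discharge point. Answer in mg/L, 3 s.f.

2.7 µg/L = 0.0027 mg/L.
After complete mixing, C₀ = (0.00315·0.17 + 0.325·0.0027) / 0.3281 = 0.004306 mg/L.
Travel time t = 4.44e+04 m / 1.3 m/s = 3.415e+04 s = 0.3953 d.
C = 0.004306·exp(−0.17·0.3953) = 0.004306·0.935 = 0.004026 mg/L.

0.00403 mg/L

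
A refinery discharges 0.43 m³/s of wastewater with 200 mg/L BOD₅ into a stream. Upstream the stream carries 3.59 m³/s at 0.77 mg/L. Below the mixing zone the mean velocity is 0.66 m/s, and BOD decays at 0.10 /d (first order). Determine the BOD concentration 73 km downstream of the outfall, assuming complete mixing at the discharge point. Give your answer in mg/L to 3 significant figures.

After complete mixing, C₀ = (0.43·200 + 3.59·0.77) / 4.02 = 22.08 mg/L.
Travel time t = 7.3e+04 m / 0.66 m/s = 1.106e+05 s = 1.28 d.
C = 22.08·exp(−0.10·1.28) = 22.08·0.8798 = 19.43 mg/L.

19.4 mg/L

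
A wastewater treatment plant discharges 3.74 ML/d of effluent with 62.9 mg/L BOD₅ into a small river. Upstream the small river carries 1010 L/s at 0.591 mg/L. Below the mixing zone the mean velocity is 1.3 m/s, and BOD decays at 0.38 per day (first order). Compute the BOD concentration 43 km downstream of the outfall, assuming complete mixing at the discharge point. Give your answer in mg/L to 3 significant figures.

2.73 mg/L

3.74 ML/d = 0.04329 m³/s.
1010 L/s = 1.01 m³/s.
After complete mixing, C₀ = (0.04329·62.9 + 1.01·0.591) / 1.053 = 3.152 mg/L.
Travel time t = 4.3e+04 m / 1.3 m/s = 3.308e+04 s = 0.3828 d.
C = 3.152·exp(−0.38·0.3828) = 3.152·0.8646 = 2.725 mg/L.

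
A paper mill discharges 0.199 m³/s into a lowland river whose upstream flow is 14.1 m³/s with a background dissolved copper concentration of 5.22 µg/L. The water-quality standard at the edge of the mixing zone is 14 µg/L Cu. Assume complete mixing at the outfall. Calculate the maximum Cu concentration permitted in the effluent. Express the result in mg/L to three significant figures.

0.636 mg/L

5.22 µg/L = 0.00522 mg/L.
14 µg/L = 0.014 mg/L.
Mass balance: 0.014·14.3 = 0.199·Cₑ + 14.1·0.00522.
Cₑ = (0.2002 − 0.0736) / 0.199 = 0.6361 mg/L.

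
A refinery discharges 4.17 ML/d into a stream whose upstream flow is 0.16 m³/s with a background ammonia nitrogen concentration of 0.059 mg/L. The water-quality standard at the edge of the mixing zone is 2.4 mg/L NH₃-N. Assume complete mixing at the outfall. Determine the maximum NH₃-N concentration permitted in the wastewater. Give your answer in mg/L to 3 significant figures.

10.2 mg/L

4.17 ML/d = 0.04826 m³/s.
Mass balance: 2.4·0.2083 = 0.04826·Cₑ + 0.16·0.059.
Cₑ = (0.4998 − 0.00944) / 0.04826 = 10.16 mg/L.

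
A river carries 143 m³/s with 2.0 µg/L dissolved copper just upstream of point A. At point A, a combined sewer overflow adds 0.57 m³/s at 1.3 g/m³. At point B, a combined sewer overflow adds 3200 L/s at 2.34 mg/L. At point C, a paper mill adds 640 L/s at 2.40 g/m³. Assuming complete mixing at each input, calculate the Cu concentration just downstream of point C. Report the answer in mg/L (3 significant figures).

0.0682 mg/L

2.0 µg/L = 0.002 mg/L.
After input A: C = (143·0.002 + 0.57·1.3) / 143.6 = 0.007153 mg/L.
3200 L/s = 3.2 m³/s.
After input B: C = (143.6·0.007153 + 3.2·2.34) / 146.8 = 0.05802 mg/L.
640 L/s = 0.64 m³/s.
After input C: C = (146.8·0.05802 + 0.64·2.4) / 147.4 = 0.06818 mg/L.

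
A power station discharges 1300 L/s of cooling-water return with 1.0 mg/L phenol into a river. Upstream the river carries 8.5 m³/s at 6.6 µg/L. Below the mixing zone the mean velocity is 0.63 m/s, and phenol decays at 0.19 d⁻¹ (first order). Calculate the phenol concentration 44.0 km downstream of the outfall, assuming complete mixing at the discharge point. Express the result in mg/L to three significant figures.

0.119 mg/L

1300 L/s = 1.3 m³/s.
6.6 µg/L = 0.0066 mg/L.
After complete mixing, C₀ = (1.3·1 + 8.5·0.0066) / 9.8 = 0.1384 mg/L.
Travel time t = 4.4e+04 m / 0.63 m/s = 6.984e+04 s = 0.8083 d.
C = 0.1384·exp(−0.19·0.8083) = 0.1384·0.8576 = 0.1187 mg/L.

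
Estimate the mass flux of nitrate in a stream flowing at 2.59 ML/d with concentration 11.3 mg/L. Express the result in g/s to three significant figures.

0.339 g/s

2.59 ML/d = 0.02998 m³/s.
Mass flux = Q·C = 0.02998 m³/s × 11.3 g/m³ = 0.3387 g/s.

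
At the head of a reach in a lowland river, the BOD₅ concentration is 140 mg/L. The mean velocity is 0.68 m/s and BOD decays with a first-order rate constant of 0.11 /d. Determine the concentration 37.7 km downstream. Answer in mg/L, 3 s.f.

Travel time t = 37.7 km / 0.68 m/s = 3.77e+04/0.68 = 5.544e+04 s = 0.6417 d.
First-order decay: C = 140·exp(−0.11·0.6417) = 140·0.9318 = 130.5 mg/L.

130 mg/L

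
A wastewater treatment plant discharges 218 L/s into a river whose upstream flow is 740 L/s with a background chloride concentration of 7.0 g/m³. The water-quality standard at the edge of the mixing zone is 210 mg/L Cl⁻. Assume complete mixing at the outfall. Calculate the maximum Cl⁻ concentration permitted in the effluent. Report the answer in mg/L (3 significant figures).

899 mg/L

218 L/s = 0.218 m³/s.
740 L/s = 0.74 m³/s.
Mass balance: 210·0.958 = 0.218·Cₑ + 0.74·7.
Cₑ = (201.2 − 5.18) / 0.218 = 899.1 mg/L.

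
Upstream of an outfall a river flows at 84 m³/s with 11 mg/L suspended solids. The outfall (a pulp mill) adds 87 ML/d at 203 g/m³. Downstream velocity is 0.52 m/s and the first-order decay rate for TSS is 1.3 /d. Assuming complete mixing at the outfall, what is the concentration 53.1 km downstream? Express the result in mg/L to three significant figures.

87 ML/d = 1.007 m³/s.
After complete mixing, C₀ = (1.007·203 + 84·11) / 85.01 = 13.27 mg/L.
Travel time t = 5.31e+04 m / 0.52 m/s = 1.021e+05 s = 1.182 d.
C = 13.27·exp(−1.3·1.182) = 13.27·0.2151 = 2.856 mg/L.

2.86 mg/L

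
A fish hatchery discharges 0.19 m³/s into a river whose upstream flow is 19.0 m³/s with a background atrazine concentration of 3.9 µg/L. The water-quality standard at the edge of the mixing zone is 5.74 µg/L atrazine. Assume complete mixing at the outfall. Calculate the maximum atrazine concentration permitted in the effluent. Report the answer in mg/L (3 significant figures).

0.190 mg/L

3.9 µg/L = 0.0039 mg/L.
5.74 µg/L = 0.00574 mg/L.
Mass balance: 0.00574·19.19 = 0.19·Cₑ + 19·0.0039.
Cₑ = (0.1102 − 0.0741) / 0.19 = 0.1897 mg/L.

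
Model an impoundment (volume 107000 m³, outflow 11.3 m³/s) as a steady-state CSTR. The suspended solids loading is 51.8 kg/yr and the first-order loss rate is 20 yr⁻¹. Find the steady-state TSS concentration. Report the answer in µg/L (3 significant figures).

Outflow Q = 11.3 m³/s × 3.156e+07 s/yr = 3.566e+08 m³/yr.
Steady-state CSTR mass balance: W = Q·C + k·V·C, so C = W/(Q + kV).
Q + kV = 3.566e+08 + 20·107000 = 3.587e+08 m³/yr.
C = 51.8/3.587e+08 = 1.444e-07 kg/m³ = 0.0001444 mg/L = 0.1444 µg/L.

0.144 µg/L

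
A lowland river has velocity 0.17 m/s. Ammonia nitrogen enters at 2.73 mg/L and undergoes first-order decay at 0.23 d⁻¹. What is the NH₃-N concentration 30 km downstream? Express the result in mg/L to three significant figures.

1.71 mg/L

Travel time t = 30 km / 0.17 m/s = 3e+04/0.17 = 1.765e+05 s = 2.042 d.
First-order decay: C = 2.73·exp(−0.23·2.042) = 2.73·0.6251 = 1.707 mg/L.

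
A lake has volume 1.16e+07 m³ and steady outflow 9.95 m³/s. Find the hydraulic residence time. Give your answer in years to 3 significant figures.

Q = 9.95 m³/s × 3.156e+07 s/yr = 3.14e+08 m³/yr.
Hydraulic residence time τ = V/Q = 1.16e+07/3.14e+08 = 0.03694 yr.

0.0369 yr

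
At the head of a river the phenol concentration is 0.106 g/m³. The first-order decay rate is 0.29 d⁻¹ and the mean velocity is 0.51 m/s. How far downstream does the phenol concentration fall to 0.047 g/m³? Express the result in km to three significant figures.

From C = C₀·e^(−kt), t = ln(C₀/C)/k = ln(0.106/0.047)/0.29 = 0.8133/0.29 = 2.804 d.
Distance = v·t = 0.51 m/s × 2.423e+05 s = 1.236e+05 m = 123.6 km.

124 km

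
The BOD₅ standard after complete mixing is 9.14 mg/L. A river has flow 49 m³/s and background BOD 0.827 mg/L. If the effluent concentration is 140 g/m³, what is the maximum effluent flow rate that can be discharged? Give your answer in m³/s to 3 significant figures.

Mass balance at complete mixing: C_std·(Q_w + Q_r) = Q_w·C_e + Q_r·C_b.
Rearranging, Q_w = Q_r·(C_std − C_b)/(C_e − C_std) = 49·(9.14 − 0.827) / (140 − 9.14) = 3.113 m³/s.

3.11 m³/s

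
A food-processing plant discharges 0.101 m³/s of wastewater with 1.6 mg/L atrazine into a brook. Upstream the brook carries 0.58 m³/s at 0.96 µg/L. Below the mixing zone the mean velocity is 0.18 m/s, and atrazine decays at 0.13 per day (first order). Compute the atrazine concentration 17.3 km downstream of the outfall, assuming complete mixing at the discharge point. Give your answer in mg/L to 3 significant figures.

0.96 µg/L = 0.00096 mg/L.
After complete mixing, C₀ = (0.101·1.6 + 0.58·0.00096) / 0.681 = 0.2381 mg/L.
Travel time t = 1.73e+04 m / 0.18 m/s = 9.611e+04 s = 1.112 d.
C = 0.2381·exp(−0.13·1.112) = 0.2381·0.8654 = 0.2061 mg/L.

0.206 mg/L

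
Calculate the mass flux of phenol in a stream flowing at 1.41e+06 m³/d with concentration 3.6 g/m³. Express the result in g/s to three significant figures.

58.7 g/s

1.41e+06 m³/d = 16.32 m³/s.
Mass flux = Q·C = 16.32 m³/s × 3.6 g/m³ = 58.75 g/s.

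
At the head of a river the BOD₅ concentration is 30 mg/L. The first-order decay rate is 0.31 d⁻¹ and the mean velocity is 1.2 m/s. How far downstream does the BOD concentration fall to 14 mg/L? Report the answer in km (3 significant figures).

255 km

From C = C₀·e^(−kt), t = ln(C₀/C)/k = ln(30/14)/0.31 = 0.7621/0.31 = 2.459 d.
Distance = v·t = 1.2 m/s × 2.124e+05 s = 2.549e+05 m = 254.9 km.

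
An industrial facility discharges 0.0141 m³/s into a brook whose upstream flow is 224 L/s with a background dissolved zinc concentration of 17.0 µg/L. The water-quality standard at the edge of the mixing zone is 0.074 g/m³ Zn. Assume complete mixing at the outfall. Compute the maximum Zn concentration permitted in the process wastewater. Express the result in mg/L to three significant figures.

224 L/s = 0.224 m³/s.
17.0 µg/L = 0.017 mg/L.
Mass balance: 0.074·0.2381 = 0.0141·Cₑ + 0.224·0.017.
Cₑ = (0.01762 − 0.003808) / 0.0141 = 0.9795 mg/L.

0.980 mg/L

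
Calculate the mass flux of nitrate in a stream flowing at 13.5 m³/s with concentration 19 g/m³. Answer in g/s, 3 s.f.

Mass flux = Q·C = 13.5 m³/s × 19 g/m³ = 256.5 g/s.

256 g/s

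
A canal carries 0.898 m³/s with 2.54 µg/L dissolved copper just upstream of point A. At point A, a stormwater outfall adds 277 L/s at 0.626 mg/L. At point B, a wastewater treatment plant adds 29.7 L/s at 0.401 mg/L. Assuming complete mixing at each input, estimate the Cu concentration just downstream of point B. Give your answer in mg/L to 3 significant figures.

2.54 µg/L = 0.00254 mg/L.
277 L/s = 0.277 m³/s.
After input A: C = (0.898·0.00254 + 0.277·0.626) / 1.175 = 0.1495 mg/L.
29.7 L/s = 0.0297 m³/s.
After input B: C = (1.175·0.1495 + 0.0297·0.401) / 1.205 = 0.1557 mg/L.

0.156 mg/L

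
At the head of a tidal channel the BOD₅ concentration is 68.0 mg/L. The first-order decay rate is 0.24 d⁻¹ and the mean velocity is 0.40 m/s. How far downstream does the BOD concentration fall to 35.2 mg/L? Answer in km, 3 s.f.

94.8 km

From C = C₀·e^(−kt), t = ln(C₀/C)/k = ln(68.0/35.2)/0.24 = 0.6585/0.24 = 2.744 d.
Distance = v·t = 0.40 m/s × 2.37e+05 s = 9.482e+04 m = 94.82 km.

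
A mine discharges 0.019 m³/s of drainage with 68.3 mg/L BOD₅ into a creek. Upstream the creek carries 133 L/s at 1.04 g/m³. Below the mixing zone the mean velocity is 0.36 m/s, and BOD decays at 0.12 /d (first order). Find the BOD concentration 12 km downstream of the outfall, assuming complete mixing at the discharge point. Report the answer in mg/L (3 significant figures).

133 L/s = 0.133 m³/s.
After complete mixing, C₀ = (0.019·68.3 + 0.133·1.04) / 0.152 = 9.447 mg/L.
Travel time t = 1.2e+04 m / 0.36 m/s = 3.333e+04 s = 0.3858 d.
C = 9.447·exp(−0.12·0.3858) = 9.447·0.9548 = 9.02 mg/L.

9.02 mg/L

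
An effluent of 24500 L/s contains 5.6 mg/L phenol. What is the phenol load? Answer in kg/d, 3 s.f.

24500 L/s = 24.5 m³/s.
Mass flux = Q·C = 24.5 m³/s × 5.6 g/m³ = 137.2 g/s.
= 137.2 g/s × 86.4 = 1.185e+04 kg/d.

11900 kg/d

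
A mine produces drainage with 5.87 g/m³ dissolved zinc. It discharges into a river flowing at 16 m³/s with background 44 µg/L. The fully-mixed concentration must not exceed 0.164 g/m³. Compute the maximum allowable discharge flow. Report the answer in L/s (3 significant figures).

44 µg/L = 0.044 mg/L.
Mass balance at complete mixing: C_std·(Q_w + Q_r) = Q_w·C_e + Q_r·C_b.
Rearranging, Q_w = Q_r·(C_std − C_b)/(C_e − C_std) = 16·(0.164 − 0.044) / (5.87 − 0.164) = 0.3365 m³/s.
= 336.5 L/s.

336 L/s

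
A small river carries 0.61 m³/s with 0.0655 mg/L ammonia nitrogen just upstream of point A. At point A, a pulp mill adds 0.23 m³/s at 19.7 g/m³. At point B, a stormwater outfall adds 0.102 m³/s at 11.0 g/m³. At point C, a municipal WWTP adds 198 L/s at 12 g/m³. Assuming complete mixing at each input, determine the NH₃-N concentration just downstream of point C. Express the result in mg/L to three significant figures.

After input A: C = (0.61·0.0655 + 0.23·19.7) / 0.84 = 5.442 mg/L.
After input B: C = (0.84·5.442 + 0.102·11) / 0.942 = 6.043 mg/L.
198 L/s = 0.198 m³/s.
After input C: C = (0.942·6.043 + 0.198·12) / 1.14 = 7.078 mg/L.

7.08 mg/L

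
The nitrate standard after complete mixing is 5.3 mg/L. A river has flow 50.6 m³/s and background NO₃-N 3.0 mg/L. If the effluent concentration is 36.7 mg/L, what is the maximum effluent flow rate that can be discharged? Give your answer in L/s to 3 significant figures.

Mass balance at complete mixing: C_std·(Q_w + Q_r) = Q_w·C_e + Q_r·C_b.
Rearranging, Q_w = Q_r·(C_std − C_b)/(C_e − C_std) = 50.6·(5.3 − 3) / (36.7 − 5.3) = 3.706 m³/s.
= 3706 L/s.

3710 L/s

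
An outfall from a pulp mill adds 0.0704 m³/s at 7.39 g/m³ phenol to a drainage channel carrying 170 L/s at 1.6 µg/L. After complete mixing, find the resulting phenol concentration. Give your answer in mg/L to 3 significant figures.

170 L/s = 0.17 m³/s.
1.6 µg/L = 0.0016 mg/L.
Flow-weighted mixing gives C = (0.0704·7.39 + 0.17·0.0016) / (0.0704 + 0.17) = 0.5205/0.2404 = 2.165 mg/L.

2.17 mg/L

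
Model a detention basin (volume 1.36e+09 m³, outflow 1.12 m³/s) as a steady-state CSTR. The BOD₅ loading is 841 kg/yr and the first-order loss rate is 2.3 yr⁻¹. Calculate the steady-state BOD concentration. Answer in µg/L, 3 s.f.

0.266 µg/L

Outflow Q = 1.12 m³/s × 3.156e+07 s/yr = 3.534e+07 m³/yr.
Steady-state CSTR mass balance: W = Q·C + k·V·C, so C = W/(Q + kV).
Q + kV = 3.534e+07 + 2.3·1.36e+09 = 3.163e+09 m³/yr.
C = 841/3.163e+09 = 2.659e-07 kg/m³ = 0.0002659 mg/L = 0.2659 µg/L.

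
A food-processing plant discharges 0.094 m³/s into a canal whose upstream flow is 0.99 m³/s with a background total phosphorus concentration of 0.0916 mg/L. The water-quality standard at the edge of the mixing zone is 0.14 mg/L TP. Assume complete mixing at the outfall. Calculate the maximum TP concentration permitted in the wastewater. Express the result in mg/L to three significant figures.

Mass balance: 0.14·1.084 = 0.094·Cₑ + 0.99·0.0916.
Cₑ = (0.1518 − 0.09068) / 0.094 = 0.6497 mg/L.

0.650 mg/L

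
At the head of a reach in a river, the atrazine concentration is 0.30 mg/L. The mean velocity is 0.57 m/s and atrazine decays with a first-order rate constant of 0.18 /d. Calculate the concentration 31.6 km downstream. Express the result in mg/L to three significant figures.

Travel time t = 31.6 km / 0.57 m/s = 3.16e+04/0.57 = 5.544e+04 s = 0.6417 d.
First-order decay: C = 0.30·exp(−0.18·0.6417) = 0.30·0.8909 = 0.2673 mg/L.

0.267 mg/L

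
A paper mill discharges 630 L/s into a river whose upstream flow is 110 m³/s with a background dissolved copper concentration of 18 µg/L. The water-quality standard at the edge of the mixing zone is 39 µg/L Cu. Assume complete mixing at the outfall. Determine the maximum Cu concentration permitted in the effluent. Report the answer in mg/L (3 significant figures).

630 L/s = 0.63 m³/s.
18 µg/L = 0.018 mg/L.
39 µg/L = 0.039 mg/L.
Mass balance: 0.039·110.6 = 0.63·Cₑ + 110·0.018.
Cₑ = (4.315 − 1.98) / 0.63 = 3.706 mg/L.

3.71 mg/L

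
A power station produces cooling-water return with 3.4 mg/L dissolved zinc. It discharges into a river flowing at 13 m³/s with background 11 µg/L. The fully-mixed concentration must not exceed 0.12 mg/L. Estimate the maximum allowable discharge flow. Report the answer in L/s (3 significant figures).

432 L/s

11 µg/L = 0.011 mg/L.
Mass balance at complete mixing: C_std·(Q_w + Q_r) = Q_w·C_e + Q_r·C_b.
Rearranging, Q_w = Q_r·(C_std − C_b)/(C_e − C_std) = 13·(0.12 − 0.011) / (3.4 − 0.12) = 0.432 m³/s.
= 432 L/s.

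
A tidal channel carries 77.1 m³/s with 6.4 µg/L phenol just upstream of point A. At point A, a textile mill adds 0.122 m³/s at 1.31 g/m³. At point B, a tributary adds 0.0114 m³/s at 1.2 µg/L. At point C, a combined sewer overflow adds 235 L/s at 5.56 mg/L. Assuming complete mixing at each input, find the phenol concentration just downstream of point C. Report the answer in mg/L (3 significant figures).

6.4 µg/L = 0.0064 mg/L.
After input A: C = (77.1·0.0064 + 0.122·1.31) / 77.22 = 0.00846 mg/L.
1.2 µg/L = 0.0012 mg/L.
After input B: C = (77.22·0.00846 + 0.0114·0.0012) / 77.23 = 0.008458 mg/L.
235 L/s = 0.235 m³/s.
After input C: C = (77.23·0.008458 + 0.235·5.56) / 77.47 = 0.0253 mg/L.

0.0253 mg/L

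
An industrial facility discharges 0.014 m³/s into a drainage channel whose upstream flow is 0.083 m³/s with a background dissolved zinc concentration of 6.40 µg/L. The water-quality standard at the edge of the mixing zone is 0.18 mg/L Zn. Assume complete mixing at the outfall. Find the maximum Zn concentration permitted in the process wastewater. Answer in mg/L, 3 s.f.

6.40 µg/L = 0.0064 mg/L.
Mass balance: 0.18·0.097 = 0.014·Cₑ + 0.083·0.0064.
Cₑ = (0.01746 − 0.0005312) / 0.014 = 1.209 mg/L.

1.21 mg/L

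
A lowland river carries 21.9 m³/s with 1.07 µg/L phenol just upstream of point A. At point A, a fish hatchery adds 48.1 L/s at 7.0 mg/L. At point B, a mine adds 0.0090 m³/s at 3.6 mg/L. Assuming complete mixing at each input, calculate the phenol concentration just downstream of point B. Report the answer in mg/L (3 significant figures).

1.07 µg/L = 0.00107 mg/L.
48.1 L/s = 0.0481 m³/s.
After input A: C = (21.9·0.00107 + 0.0481·7) / 21.95 = 0.01641 mg/L.
After input B: C = (21.95·0.01641 + 0.009·3.6) / 21.96 = 0.01788 mg/L.

0.0179 mg/L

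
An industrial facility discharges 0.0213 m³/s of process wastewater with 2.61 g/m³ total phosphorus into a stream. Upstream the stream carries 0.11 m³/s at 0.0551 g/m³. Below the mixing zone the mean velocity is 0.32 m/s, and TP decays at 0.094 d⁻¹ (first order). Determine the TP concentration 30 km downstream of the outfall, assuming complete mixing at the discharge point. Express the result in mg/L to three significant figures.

After complete mixing, C₀ = (0.0213·2.61 + 0.11·0.0551) / 0.1313 = 0.4696 mg/L.
Travel time t = 3e+04 m / 0.32 m/s = 9.375e+04 s = 1.085 d.
C = 0.4696·exp(−0.094·1.085) = 0.4696·0.903 = 0.424 mg/L.

0.424 mg/L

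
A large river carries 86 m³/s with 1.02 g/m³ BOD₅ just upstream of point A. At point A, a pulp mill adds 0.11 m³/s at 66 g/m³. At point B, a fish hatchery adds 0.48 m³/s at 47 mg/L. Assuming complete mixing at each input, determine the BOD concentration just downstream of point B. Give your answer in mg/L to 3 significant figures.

1.36 mg/L

After input A: C = (86·1.02 + 0.11·66) / 86.11 = 1.103 mg/L.
After input B: C = (86.11·1.103 + 0.48·47) / 86.59 = 1.357 mg/L.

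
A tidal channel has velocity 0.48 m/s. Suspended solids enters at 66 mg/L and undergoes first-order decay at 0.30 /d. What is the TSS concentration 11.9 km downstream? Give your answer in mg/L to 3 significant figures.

Travel time t = 11.9 km / 0.48 m/s = 1.19e+04/0.48 = 2.479e+04 s = 0.2869 d.
First-order decay: C = 66·exp(−0.30·0.2869) = 66·0.9175 = 60.56 mg/L.

60.6 mg/L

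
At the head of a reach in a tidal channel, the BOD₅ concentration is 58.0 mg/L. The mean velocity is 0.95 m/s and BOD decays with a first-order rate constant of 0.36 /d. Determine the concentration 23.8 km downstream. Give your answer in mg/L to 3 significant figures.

52.3 mg/L

Travel time t = 23.8 km / 0.95 m/s = 2.38e+04/0.95 = 2.505e+04 s = 0.29 d.
First-order decay: C = 58.0·exp(−0.36·0.29) = 58.0·0.9009 = 52.25 mg/L.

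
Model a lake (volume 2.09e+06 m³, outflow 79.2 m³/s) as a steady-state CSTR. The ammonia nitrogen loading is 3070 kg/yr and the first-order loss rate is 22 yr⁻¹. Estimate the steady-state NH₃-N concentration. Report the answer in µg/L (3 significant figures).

1.21 µg/L

Outflow Q = 79.2 m³/s × 3.156e+07 s/yr = 2.499e+09 m³/yr.
Steady-state CSTR mass balance: W = Q·C + k·V·C, so C = W/(Q + kV).
Q + kV = 2.499e+09 + 22·2.09e+06 = 2.545e+09 m³/yr.
C = 3070/2.545e+09 = 1.206e-06 kg/m³ = 0.001206 mg/L = 1.206 µg/L.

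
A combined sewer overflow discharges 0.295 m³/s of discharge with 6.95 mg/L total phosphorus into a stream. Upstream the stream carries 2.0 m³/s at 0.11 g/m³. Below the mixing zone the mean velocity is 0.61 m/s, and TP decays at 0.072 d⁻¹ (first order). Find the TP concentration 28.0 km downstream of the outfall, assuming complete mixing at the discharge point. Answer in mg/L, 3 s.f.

0.952 mg/L

After complete mixing, C₀ = (0.295·6.95 + 2·0.11) / 2.295 = 0.9892 mg/L.
Travel time t = 2.8e+04 m / 0.61 m/s = 4.59e+04 s = 0.5313 d.
C = 0.9892·exp(−0.072·0.5313) = 0.9892·0.9625 = 0.9521 mg/L.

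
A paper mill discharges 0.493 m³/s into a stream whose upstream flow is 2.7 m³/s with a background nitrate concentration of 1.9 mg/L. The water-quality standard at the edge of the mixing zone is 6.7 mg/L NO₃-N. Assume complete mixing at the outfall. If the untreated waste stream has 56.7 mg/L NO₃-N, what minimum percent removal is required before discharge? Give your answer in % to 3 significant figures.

41.8 %

Mass balance: 6.7·3.193 = 0.493·Cₑ + 2.7·1.9.
Cₑ = (21.39 − 5.13) / 0.493 = 32.99 mg/L.
Required removal = 1 − 32.99/56.7 = 41.82 %.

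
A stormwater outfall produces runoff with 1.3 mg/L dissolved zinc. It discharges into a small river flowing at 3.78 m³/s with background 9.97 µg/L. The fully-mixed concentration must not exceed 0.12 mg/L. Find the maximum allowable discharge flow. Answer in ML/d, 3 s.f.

9.97 µg/L = 0.00997 mg/L.
Mass balance at complete mixing: C_std·(Q_w + Q_r) = Q_w·C_e + Q_r·C_b.
Rearranging, Q_w = Q_r·(C_std − C_b)/(C_e − C_std) = 3.78·(0.12 − 0.00997) / (1.3 − 0.12) = 0.3525 m³/s.
= 30.45 ML/d.

30.5 ML/d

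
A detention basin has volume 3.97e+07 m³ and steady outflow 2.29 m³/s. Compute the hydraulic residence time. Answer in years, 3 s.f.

0.549 yr

Q = 2.29 m³/s × 3.156e+07 s/yr = 7.227e+07 m³/yr.
Hydraulic residence time τ = V/Q = 3.97e+07/7.227e+07 = 0.5494 yr.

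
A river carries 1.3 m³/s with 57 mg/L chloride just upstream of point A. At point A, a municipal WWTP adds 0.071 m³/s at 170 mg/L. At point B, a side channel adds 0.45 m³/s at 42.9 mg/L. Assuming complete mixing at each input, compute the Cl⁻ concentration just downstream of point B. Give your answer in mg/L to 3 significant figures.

After input A: C = (1.3·57 + 0.071·170) / 1.371 = 62.85 mg/L.
After input B: C = (1.371·62.85 + 0.45·42.9) / 1.821 = 57.92 mg/L.

57.9 mg/L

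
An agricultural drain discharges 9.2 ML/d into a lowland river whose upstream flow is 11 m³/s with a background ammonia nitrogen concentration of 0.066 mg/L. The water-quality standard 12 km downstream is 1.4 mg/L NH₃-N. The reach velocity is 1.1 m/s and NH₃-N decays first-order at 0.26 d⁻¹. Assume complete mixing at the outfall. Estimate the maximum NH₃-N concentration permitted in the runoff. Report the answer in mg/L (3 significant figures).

144 mg/L

9.2 ML/d = 0.1065 m³/s.
Travel time to the compliance point: t = 1.2e+04/1.1 = 1.091e+04 s = 0.1263 d; decay factor exp(−0.26·0.1263) = 0.9677.
So the concentration just after mixing may be at most 1.4/0.9677 = 1.447 mg/L.
Mass balance: 1.447·11.11 = 0.1065·Cₑ + 11·0.066.
Cₑ = (16.07 − 0.726) / 0.1065 = 144.1 mg/L.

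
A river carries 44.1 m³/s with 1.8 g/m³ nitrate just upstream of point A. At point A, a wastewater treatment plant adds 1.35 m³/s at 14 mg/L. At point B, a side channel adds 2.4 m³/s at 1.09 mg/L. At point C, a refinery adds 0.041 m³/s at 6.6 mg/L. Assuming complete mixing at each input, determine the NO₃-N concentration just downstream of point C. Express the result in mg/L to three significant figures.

After input A: C = (44.1·1.8 + 1.35·14) / 45.45 = 2.162 mg/L.
After input B: C = (45.45·2.162 + 2.4·1.09) / 47.85 = 2.109 mg/L.
After input C: C = (47.85·2.109 + 0.041·6.6) / 47.89 = 2.112 mg/L.

2.11 mg/L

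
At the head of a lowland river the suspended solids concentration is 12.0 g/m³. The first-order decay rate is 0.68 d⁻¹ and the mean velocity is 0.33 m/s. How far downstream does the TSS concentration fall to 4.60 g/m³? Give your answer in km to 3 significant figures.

From C = C₀·e^(−kt), t = ln(C₀/C)/k = ln(12.0/4.60)/0.68 = 0.9589/0.68 = 1.41 d.
Distance = v·t = 0.33 m/s × 1.218e+05 s = 4.02e+04 m = 40.2 km.

40.2 km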